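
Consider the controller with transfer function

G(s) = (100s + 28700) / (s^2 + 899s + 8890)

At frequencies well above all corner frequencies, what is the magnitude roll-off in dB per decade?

-20 dB/decade

Each pole contributes −20 dB/decade at high frequency; each zero contributes +20 dB/decade.
Net: 1 zero(s) − 2 pole(s) → -20 dB/decade.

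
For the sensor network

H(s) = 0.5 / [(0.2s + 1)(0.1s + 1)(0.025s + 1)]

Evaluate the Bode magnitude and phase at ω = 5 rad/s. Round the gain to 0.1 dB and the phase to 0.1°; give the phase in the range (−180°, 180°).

-10.1 dB, -78.7°

At ω = 5 rad/s:
pole (1 + j5·0.2) = 1 + j1 → |·| ≈ 1.4142, ∠ ≈ 45.00°
pole (1 + j5·0.1) = 1 + j0.5 → |·| ≈ 1.118, ∠ ≈ 26.57°
pole (1 + j5·0.025) = 1 + j0.125 → |·| ≈ 1.0078, ∠ ≈ 7.13°
|H| = 0.5 · 1 / (1.4142 · 1.118 · 1.0078) ≈ 0.31379
Gain = 20 log₁₀(0.31379) ≈ -10.07 dB
∠H = (0°) − (45.00° + 26.57° + 7.13°) = -78.70°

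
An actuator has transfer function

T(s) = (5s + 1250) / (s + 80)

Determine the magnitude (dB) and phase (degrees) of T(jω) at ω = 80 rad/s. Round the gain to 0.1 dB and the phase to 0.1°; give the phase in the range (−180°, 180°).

Substitute s = j80:
Numerator: 5(j80) + 1250 = 1250 + j400
Denominator: (j80) + 80 = 80 + j80
|N| = √(1250² + 400²) ≈ 1312.4, ∠N ≈ 17.74°
|D| = √(80² + 80²) ≈ 113.14, ∠D ≈ 45.00°
|T| = 1312.4 / 113.14 ≈ 11.6
Gain = 20 log₁₀(11.6) ≈ 21.29 dB
∠T = 17.74° − 45.00° = -27.26°

21.3 dB, -27.3°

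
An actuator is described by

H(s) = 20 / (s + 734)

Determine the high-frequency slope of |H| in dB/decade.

-20 dB/decade

Each pole contributes −20 dB/decade at high frequency; each zero contributes +20 dB/decade.
Net: 0 zero(s) − 1 pole(s) → -20 dB/decade.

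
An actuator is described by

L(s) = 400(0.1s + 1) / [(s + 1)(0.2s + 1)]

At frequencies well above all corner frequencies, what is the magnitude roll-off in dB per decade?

-20 dB/decade

Each pole contributes −20 dB/decade at high frequency; each zero contributes +20 dB/decade.
Net: 1 zero(s) − 2 pole(s) → -20 dB/decade.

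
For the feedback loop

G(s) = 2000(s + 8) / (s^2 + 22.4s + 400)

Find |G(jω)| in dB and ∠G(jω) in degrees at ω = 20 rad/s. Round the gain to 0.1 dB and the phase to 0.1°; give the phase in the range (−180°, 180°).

At s = jω = j20:
zero (s+8): 8 + j20 → |·| = √(8²+20²) = √464 ≈ 21.541, ∠ = arctan(20/8) ≈ 68.20°
quadratic: (j20)² + 22.4·j20 + 400 = 0 + j448 → |·| ≈ 448, ∠ ≈ 90.00°
|G| = 2000 · 21.541 / 448 ≈ 96.165
Gain = 20 log₁₀(96.165) ≈ 39.66 dB
∠G = 68.20° − 90.00° = -21.80°

39.7 dB, -21.8°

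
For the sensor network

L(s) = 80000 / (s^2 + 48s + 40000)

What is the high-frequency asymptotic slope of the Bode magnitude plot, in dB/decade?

Each pole contributes −20 dB/decade at high frequency; each zero contributes +20 dB/decade.
Net: 0 zero(s) − 2 pole(s) → -40 dB/decade.

-40 dB/decade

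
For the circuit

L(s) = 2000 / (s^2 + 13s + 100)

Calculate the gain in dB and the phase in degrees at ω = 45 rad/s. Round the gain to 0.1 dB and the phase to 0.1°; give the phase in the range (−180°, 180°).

-0.1 dB, -163.1°

At s = jω = j45:
quadratic: (j45)² + 13·j45 + 100 = -1925 + j585 → |·| ≈ 2011.9, ∠ ≈ 163.10°
|L| = 2000 / 2011.9 ≈ 0.99409
Gain = 20 log₁₀(0.99409) ≈ -0.05 dB
∠L = 0.00° − 163.10° = -163.10°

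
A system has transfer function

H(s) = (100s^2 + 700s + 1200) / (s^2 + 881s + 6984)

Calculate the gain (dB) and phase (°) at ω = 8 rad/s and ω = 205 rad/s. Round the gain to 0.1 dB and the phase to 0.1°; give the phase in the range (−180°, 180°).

ω = 8: -2.2 dB, 87.4°; ω = 205: 27.2 dB, 77.1°

Substitute s = j8:
Numerator: 100(j8)^2 + 700(j8) + 1200 = -5200 + j5600
Denominator: (j8)^2 + 881(j8) + 6984 = 6920 + j7048
|N| = √(5200² + 5600²) ≈ 7642, ∠N ≈ 132.88°
|D| = √(6920² + 7048²) ≈ 9877.3, ∠D ≈ 45.53°
|H| = 7642 / 9877.3 ≈ 0.77369
Gain = 20 log₁₀(0.77369) ≈ -2.23 dB
∠H = 132.88° − 45.53° = 87.35°

Substitute s = j205:
Numerator: 100(j205)^2 + 700(j205) + 1200 = -4201300 + j143500
Denominator: (j205)^2 + 881(j205) + 6984 = -35041 + j180605
|N| = √(4201300² + 143500²) ≈ 4.2037e+06, ∠N ≈ 178.04°
|D| = √(35041² + 180605²) ≈ 1.8397e+05, ∠D ≈ 100.98°
|H| = 4.2037e+06 / 1.8397e+05 ≈ 22.85
Gain = 20 log₁₀(22.85) ≈ 27.18 dB
∠H = 178.04° − 100.98° = 77.06°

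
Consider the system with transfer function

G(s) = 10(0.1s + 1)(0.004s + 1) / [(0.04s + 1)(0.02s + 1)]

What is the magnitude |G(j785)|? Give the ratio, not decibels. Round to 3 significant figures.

5.23

At ω = 785 rad/s:
zero (1 + j785·0.1) = 1 + j78.5 → |·| ≈ 78.506, ∠ ≈ 89.27°
zero (1 + j785·0.004) = 1 + j3.14 → |·| ≈ 3.2954, ∠ ≈ 72.33°
pole (1 + j785·0.04) = 1 + j31.4 → |·| ≈ 31.416, ∠ ≈ 88.18°
pole (1 + j785·0.02) = 1 + j15.7 → |·| ≈ 15.732, ∠ ≈ 86.36°
|G| = 10 · 78.506 · 3.2954 / (31.416 · 15.732) ≈ 5.2345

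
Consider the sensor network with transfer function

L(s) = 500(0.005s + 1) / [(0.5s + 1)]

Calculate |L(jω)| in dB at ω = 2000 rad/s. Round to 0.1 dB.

14.0 dB

At ω = 2000 rad/s:
zero (1 + j2000·0.005) = 1 + j10 → |·| ≈ 10.05, ∠ ≈ 84.29°
pole (1 + j2000·0.5) = 1 + j1000 → |·| ≈ 1000, ∠ ≈ 89.94°
|L| = 500 · 10.05 / (1000) ≈ 5.025
Gain = 20 log₁₀(5.025) ≈ 14.02 dB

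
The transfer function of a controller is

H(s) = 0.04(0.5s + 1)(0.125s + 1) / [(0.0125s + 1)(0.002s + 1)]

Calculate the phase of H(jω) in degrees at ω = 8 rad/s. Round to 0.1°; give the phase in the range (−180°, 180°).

114.3°

At ω = 8 rad/s:
zero (1 + j8·0.5) = 1 + j4 → |·| ≈ 4.1231, ∠ ≈ 75.96°
zero (1 + j8·0.125) = 1 + j1 → |·| ≈ 1.4142, ∠ ≈ 45.00°
pole (1 + j8·0.0125) = 1 + j0.1 → |·| ≈ 1.005, ∠ ≈ 5.71°
pole (1 + j8·0.002) = 1 + j0.016 → |·| ≈ 1.0001, ∠ ≈ 0.92°
∠H = (75.96° + 45.00°) − (5.71° + 0.92°) = 114.33°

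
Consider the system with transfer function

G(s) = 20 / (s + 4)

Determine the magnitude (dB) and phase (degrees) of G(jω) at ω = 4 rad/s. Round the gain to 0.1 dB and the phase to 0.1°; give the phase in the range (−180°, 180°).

At s = jω = j4:
pole (s+4): 4 + j4 → |·| = √(4²+4²) = √32 ≈ 5.6569, ∠ = arctan(4/4) ≈ 45.00°
|G| = 20 / 5.6569 ≈ 3.5355
Gain = 20 log₁₀(3.5355) ≈ 10.97 dB
∠G = 0.00° − 45.00° = -45.00°

11.0 dB, -45.0°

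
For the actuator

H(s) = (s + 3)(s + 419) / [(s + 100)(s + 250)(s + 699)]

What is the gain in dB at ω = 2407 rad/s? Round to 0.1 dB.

-67.9 dB

At s = jω = j2407:
zero (s+3): 3 + j2407 → |·| = √(3²+2407²) = √5793658 ≈ 2407, ∠ = arctan(2407/3) ≈ 89.93°
zero (s+419): 419 + j2407 → |·| = √(419²+2407²) = √5969210 ≈ 2443.2, ∠ = arctan(2407/419) ≈ 80.13°
pole (s+100): 100 + j2407 → |·| = √(100²+2407²) = √5803649 ≈ 2409.1, ∠ = arctan(2407/100) ≈ 87.62°
pole (s+250): 250 + j2407 → |·| = √(250²+2407²) = √5856149 ≈ 2419.9, ∠ = arctan(2407/250) ≈ 84.07°
pole (s+699): 699 + j2407 → |·| = √(699²+2407²) = √6282250 ≈ 2506.4, ∠ = arctan(2407/699) ≈ 73.81°
|H| = 1 · 5.8808e+06 / 1.4612e+10 ≈ 0.00040246
Gain = 20 log₁₀(0.00040246) ≈ -67.91 dB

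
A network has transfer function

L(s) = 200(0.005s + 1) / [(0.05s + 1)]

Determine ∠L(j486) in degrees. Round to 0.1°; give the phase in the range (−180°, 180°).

At ω = 486 rad/s:
zero (1 + j486·0.005) = 1 + j2.43 → |·| ≈ 2.6277, ∠ ≈ 67.63°
pole (1 + j486·0.05) = 1 + j24.3 → |·| ≈ 24.321, ∠ ≈ 87.64°
∠L = (67.63°) − (87.64°) = -20.01°

-20.0°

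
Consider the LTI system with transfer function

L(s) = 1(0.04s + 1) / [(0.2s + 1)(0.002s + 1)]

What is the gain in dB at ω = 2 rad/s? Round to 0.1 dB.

At ω = 2 rad/s:
zero (1 + j2·0.04) = 1 + j0.08 → |·| ≈ 1.0032, ∠ ≈ 4.57°
pole (1 + j2·0.2) = 1 + j0.4 → |·| ≈ 1.077, ∠ ≈ 21.80°
pole (1 + j2·0.002) = 1 + j0.004 → |·| ≈ 1, ∠ ≈ 0.23°
|L| = 1 · 1.0032 / (1.077 · 1) ≈ 0.93148
Gain = 20 log₁₀(0.93148) ≈ -0.62 dB

-0.6 dB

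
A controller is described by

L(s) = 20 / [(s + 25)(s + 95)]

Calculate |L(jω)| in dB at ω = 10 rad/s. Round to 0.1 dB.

At s = jω = j10:
pole (s+25): 25 + j10 → |·| = √(25²+10²) = √725 ≈ 26.926, ∠ = arctan(10/25) ≈ 21.80°
pole (s+95): 95 + j10 → |·| = √(95²+10²) = √9125 ≈ 95.525, ∠ = arctan(10/95) ≈ 6.01°
|L| = 20 / 2572.1 ≈ 0.0077757
Gain = 20 log₁₀(0.0077757) ≈ -42.19 dB

-42.2 dB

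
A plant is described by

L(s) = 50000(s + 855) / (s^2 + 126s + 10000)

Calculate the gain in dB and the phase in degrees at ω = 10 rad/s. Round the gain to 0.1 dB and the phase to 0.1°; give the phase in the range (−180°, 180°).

72.6 dB, -6.6°

At s = jω = j10:
zero (s+855): 855 + j10 → |·| = √(855²+10²) = √731125 ≈ 855.06, ∠ = arctan(10/855) ≈ 0.67°
quadratic: (j10)² + 126·j10 + 10000 = 9900 + j1260 → |·| ≈ 9979.9, ∠ ≈ 7.25°
|L| = 50000 · 855.06 / 9979.9 ≈ 4283.9
Gain = 20 log₁₀(4283.9) ≈ 72.64 dB
∠L = 0.67° − 7.25° = -6.58°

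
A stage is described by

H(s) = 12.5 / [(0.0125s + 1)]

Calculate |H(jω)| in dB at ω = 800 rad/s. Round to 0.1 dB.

1.9 dB

At ω = 800 rad/s:
pole (1 + j800·0.0125) = 1 + j10 → |·| ≈ 10.05, ∠ ≈ 84.29°
|H| = 12.5 · 1 / (10.05) ≈ 1.2438
Gain = 20 log₁₀(1.2438) ≈ 1.90 dB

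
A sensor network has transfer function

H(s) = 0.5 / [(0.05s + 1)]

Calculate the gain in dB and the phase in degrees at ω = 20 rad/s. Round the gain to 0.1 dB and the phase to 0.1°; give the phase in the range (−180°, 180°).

At ω = 20 rad/s:
pole (1 + j20·0.05) = 1 + j1 → |·| ≈ 1.4142, ∠ ≈ 45.00°
|H| = 0.5 · 1 / (1.4142) ≈ 0.35356
Gain = 20 log₁₀(0.35356) ≈ -9.03 dB
∠H = (0°) − (45.00°) = -45.00°

-9.0 dB, -45.0°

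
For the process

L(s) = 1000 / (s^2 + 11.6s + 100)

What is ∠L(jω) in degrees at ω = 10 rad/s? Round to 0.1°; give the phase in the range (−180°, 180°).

-90.0°

At s = jω = j10:
quadratic: (j10)² + 11.6·j10 + 100 = 0 + j116 → |·| ≈ 116, ∠ ≈ 90.00°
∠L = 0.00° − 90.00° = -90.00°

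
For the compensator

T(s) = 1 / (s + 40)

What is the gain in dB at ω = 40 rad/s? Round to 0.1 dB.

Substitute s = j40:
Numerator: 1 = 1 + j0
Denominator: (j40) + 40 = 40 + j40
|N| = √(1² + 0²) ≈ 1, ∠N ≈ 0.00°
|D| = √(40² + 40²) ≈ 56.569, ∠D ≈ 45.00°
|T| = 1 / 56.569 ≈ 0.017678
Gain = 20 log₁₀(0.017678) ≈ -35.05 dB

-35.1 dB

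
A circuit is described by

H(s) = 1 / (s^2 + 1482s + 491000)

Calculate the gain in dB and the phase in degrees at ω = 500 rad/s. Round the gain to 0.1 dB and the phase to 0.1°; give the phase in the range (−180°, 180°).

-117.8 dB, -72.0°

Substitute s = j500:
Numerator: 1 = 1 + j0
Denominator: (j500)^2 + 1482(j500) + 491000 = 241000 + j741000
|N| = √(1² + 0²) ≈ 1, ∠N ≈ 0.00°
|D| = √(241000² + 741000²) ≈ 7.7921e+05, ∠D ≈ 71.98°
|H| = 1 / 7.7921e+05 ≈ 1.2834e-06
Gain = 20 log₁₀(1.2834e-06) ≈ -117.83 dB
∠H = 0.00° − 71.98° = -71.98°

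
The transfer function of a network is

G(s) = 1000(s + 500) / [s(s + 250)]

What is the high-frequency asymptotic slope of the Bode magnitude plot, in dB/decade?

-20 dB/decade

Each pole contributes −20 dB/decade at high frequency; each zero contributes +20 dB/decade.
Net: 1 zero(s) − 2 pole(s) → -20 dB/decade.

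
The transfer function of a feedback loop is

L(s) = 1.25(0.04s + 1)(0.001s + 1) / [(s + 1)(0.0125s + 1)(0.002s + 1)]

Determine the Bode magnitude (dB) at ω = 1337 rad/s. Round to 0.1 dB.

-55.2 dB

At ω = 1337 rad/s:
zero (1 + j1337·0.04) = 1 + j53.48 → |·| ≈ 53.489, ∠ ≈ 88.93°
zero (1 + j1337·0.001) = 1 + j1.337 → |·| ≈ 1.6696, ∠ ≈ 53.21°
pole (1 + j1337·1) = 1 + j1337 → |·| ≈ 1337, ∠ ≈ 89.96°
pole (1 + j1337·0.0125) = 1 + j16.7125 → |·| ≈ 16.742, ∠ ≈ 86.58°
pole (1 + j1337·0.002) = 1 + j2.674 → |·| ≈ 2.8549, ∠ ≈ 69.50°
|L| = 1.25 · 53.489 · 1.6696 / (1337 · 16.742 · 2.8549) ≈ 0.0017469
Gain = 20 log₁₀(0.0017469) ≈ -55.15 dB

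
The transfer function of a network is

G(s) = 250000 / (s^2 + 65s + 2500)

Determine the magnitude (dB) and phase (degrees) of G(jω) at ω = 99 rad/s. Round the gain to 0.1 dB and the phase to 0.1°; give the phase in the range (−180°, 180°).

At s = jω = j99:
quadratic: (j99)² + 65·j99 + 2500 = -7301 + j6435 → |·| ≈ 9732.1, ∠ ≈ 138.61°
|G| = 250000 / 9732.1 ≈ 25.688
Gain = 20 log₁₀(25.688) ≈ 28.19 dB
∠G = 0.00° − 138.61° = -138.61°

28.2 dB, -138.6°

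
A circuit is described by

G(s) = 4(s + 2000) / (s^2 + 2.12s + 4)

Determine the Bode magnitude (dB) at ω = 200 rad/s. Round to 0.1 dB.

At s = jω = j200:
zero (s+2000): 2000 + j200 → |·| = √(2000²+200²) = √4040000 ≈ 2010, ∠ = arctan(200/2000) ≈ 5.71°
quadratic: (j200)² + 2.12·j200 + 4 = -39996 + j424 → |·| ≈ 39998, ∠ ≈ 179.39°
|G| = 4 · 2010 / 39998 ≈ 0.20101
Gain = 20 log₁₀(0.20101) ≈ -13.94 dB

-13.9 dB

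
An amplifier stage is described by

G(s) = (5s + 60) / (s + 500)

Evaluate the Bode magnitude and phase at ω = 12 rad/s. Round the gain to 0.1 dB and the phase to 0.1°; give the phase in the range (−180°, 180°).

-15.4 dB, 43.6°

Substitute s = j12:
Numerator: 5(j12) + 60 = 60 + j60
Denominator: (j12) + 500 = 500 + j12
|N| = √(60² + 60²) ≈ 84.853, ∠N ≈ 45.00°
|D| = √(500² + 12²) ≈ 500.14, ∠D ≈ 1.37°
|G| = 84.853 / 500.14 ≈ 0.16966
Gain = 20 log₁₀(0.16966) ≈ -15.41 dB
∠G = 45.00° − 1.37° = 43.63°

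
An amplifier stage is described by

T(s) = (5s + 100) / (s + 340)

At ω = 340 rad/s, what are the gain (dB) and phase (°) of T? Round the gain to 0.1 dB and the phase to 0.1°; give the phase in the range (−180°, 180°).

Substitute s = j340:
Numerator: 5(j340) + 100 = 100 + j1700
Denominator: (j340) + 340 = 340 + j340
|N| = √(100² + 1700²) ≈ 1702.9, ∠N ≈ 86.63°
|D| = √(340² + 340²) ≈ 480.83, ∠D ≈ 45.00°
|T| = 1702.9 / 480.83 ≈ 3.5416
Gain = 20 log₁₀(3.5416) ≈ 10.98 dB
∠T = 86.63° − 45.00° = 41.63°

11.0 dB, 41.6°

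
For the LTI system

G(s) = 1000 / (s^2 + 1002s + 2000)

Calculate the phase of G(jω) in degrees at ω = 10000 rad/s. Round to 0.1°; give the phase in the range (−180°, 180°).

Substitute s = j10000:
Numerator: 1000 = 1000 + j0
Denominator: (j10000)^2 + 1002(j10000) + 2000 = -99998000 + j10020000
|N| = √(1000² + 0²) ≈ 1000, ∠N ≈ 0.00°
|D| = √(99998000² + 10020000²) ≈ 1.005e+08, ∠D ≈ 174.28°
∠G = 0.00° − 174.28° = -174.28°

-174.3°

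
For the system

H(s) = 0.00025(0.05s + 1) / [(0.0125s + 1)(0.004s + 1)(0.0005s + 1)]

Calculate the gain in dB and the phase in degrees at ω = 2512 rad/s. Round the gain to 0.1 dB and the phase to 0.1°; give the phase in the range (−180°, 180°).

-84.2 dB, -134.4°

At ω = 2512 rad/s:
zero (1 + j2512·0.05) = 1 + j125.6 → |·| ≈ 125.6, ∠ ≈ 89.54°
pole (1 + j2512·0.0125) = 1 + j31.4 → |·| ≈ 31.416, ∠ ≈ 88.18°
pole (1 + j2512·0.004) = 1 + j10.048 → |·| ≈ 10.098, ∠ ≈ 84.32°
pole (1 + j2512·0.0005) = 1 + j1.256 → |·| ≈ 1.6055, ∠ ≈ 51.47°
|H| = 0.00025 · 125.6 / (31.416 · 10.098 · 1.6055) ≈ 6.165e-05
Gain = 20 log₁₀(6.165e-05) ≈ -84.20 dB
∠H = (89.54°) − (88.18° + 84.32° + 51.47°) = -134.43°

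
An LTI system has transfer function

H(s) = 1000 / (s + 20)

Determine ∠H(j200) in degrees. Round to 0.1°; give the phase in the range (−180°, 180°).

-84.3°

Substitute s = j200:
Numerator: 1000 = 1000 + j0
Denominator: (j200) + 20 = 20 + j200
|N| = √(1000² + 0²) ≈ 1000, ∠N ≈ 0.00°
|D| = √(20² + 200²) ≈ 201, ∠D ≈ 84.29°
∠H = 0.00° − 84.29° = -84.29°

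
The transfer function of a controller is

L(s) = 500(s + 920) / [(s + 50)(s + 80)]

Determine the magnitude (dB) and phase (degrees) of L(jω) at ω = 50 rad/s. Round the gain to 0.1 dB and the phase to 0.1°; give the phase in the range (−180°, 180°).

36.8 dB, -73.9°

At s = jω = j50:
zero (s+920): 920 + j50 → |·| = √(920²+50²) = √848900 ≈ 921.36, ∠ = arctan(50/920) ≈ 3.11°
pole (s+50): 50 + j50 → |·| = √(50²+50²) = √5000 ≈ 70.711, ∠ = arctan(50/50) ≈ 45.00°
pole (s+80): 80 + j50 → |·| = √(80²+50²) = √8900 ≈ 94.34, ∠ = arctan(50/80) ≈ 32.01°
|L| = 500 · 921.36 / 6670.9 ≈ 69.058
Gain = 20 log₁₀(69.058) ≈ 36.78 dB
∠L = 3.11° − 77.01° = -73.90°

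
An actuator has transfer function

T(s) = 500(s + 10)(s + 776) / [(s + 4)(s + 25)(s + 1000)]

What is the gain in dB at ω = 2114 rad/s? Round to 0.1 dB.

At s = jω = j2114:
zero (s+10): 10 + j2114 → |·| = √(10²+2114²) = √4469096 ≈ 2114, ∠ = arctan(2114/10) ≈ 89.73°
zero (s+776): 776 + j2114 → |·| = √(776²+2114²) = √5071172 ≈ 2251.9, ∠ = arctan(2114/776) ≈ 69.84°
pole (s+4): 4 + j2114 → |·| = √(4²+2114²) = √4469012 ≈ 2114, ∠ = arctan(2114/4) ≈ 89.89°
pole (s+25): 25 + j2114 → |·| = √(25²+2114²) = √4469621 ≈ 2114.1, ∠ = arctan(2114/25) ≈ 89.32°
pole (s+1000): 1000 + j2114 → |·| = √(1000²+2114²) = √5468996 ≈ 2338.6, ∠ = arctan(2114/1000) ≈ 64.68°
|T| = 500 · 4.7605e+06 / 1.0452e+10 ≈ 0.22773
Gain = 20 log₁₀(0.22773) ≈ -12.85 dB

-12.9 dB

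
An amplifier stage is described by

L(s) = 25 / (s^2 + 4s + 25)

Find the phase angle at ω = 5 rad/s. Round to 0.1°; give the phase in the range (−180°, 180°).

-90.0°

At s = jω = j5:
quadratic: (j5)² + 4·j5 + 25 = 0 + j20 → |·| ≈ 20, ∠ ≈ 90.00°
∠L = 0.00° − 90.00° = -90.00°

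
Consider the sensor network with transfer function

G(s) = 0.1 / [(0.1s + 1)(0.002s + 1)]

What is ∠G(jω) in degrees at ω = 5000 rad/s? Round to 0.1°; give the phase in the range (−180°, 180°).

-174.2°

At ω = 5000 rad/s:
pole (1 + j5000·0.1) = 1 + j500 → |·| ≈ 500, ∠ ≈ 89.89°
pole (1 + j5000·0.002) = 1 + j10 → |·| ≈ 10.05, ∠ ≈ 84.29°
∠G = (0°) − (89.89° + 84.29°) = -174.18°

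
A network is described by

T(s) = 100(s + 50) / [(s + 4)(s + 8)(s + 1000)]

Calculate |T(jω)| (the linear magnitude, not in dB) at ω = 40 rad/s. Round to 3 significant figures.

0.00390

At s = jω = j40:
zero (s+50): 50 + j40 → |·| = √(50²+40²) = √4100 ≈ 64.031, ∠ = arctan(40/50) ≈ 38.66°
pole (s+4): 4 + j40 → |·| = √(4²+40²) = √1616 ≈ 40.2, ∠ = arctan(40/4) ≈ 84.29°
pole (s+8): 8 + j40 → |·| = √(8²+40²) = √1664 ≈ 40.792, ∠ = arctan(40/8) ≈ 78.69°
pole (s+1000): 1000 + j40 → |·| = √(1000²+40²) = √1001600 ≈ 1000.8, ∠ = arctan(40/1000) ≈ 2.29°
|T| = 100 · 64.031 / 1.6412e+06 ≈ 0.0039015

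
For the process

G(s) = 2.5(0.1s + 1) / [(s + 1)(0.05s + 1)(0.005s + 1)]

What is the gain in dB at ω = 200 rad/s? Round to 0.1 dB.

At ω = 200 rad/s:
zero (1 + j200·0.1) = 1 + j20 → |·| ≈ 20.025, ∠ ≈ 87.14°
pole (1 + j200·1) = 1 + j200 → |·| ≈ 200, ∠ ≈ 89.71°
pole (1 + j200·0.05) = 1 + j10 → |·| ≈ 10.05, ∠ ≈ 84.29°
pole (1 + j200·0.005) = 1 + j1 → |·| ≈ 1.4142, ∠ ≈ 45.00°
|G| = 2.5 · 20.025 / (200 · 10.05 · 1.4142) ≈ 0.017612
Gain = 20 log₁₀(0.017612) ≈ -35.08 dB

-35.1 dB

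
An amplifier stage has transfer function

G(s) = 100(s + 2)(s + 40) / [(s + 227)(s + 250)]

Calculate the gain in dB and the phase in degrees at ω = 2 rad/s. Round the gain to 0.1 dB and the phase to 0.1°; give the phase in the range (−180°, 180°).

At s = jω = j2:
zero (s+2): 2 + j2 → |·| = √(2²+2²) = √8 ≈ 2.8284, ∠ = arctan(2/2) ≈ 45.00°
zero (s+40): 40 + j2 → |·| = √(40²+2²) = √1604 ≈ 40.05, ∠ = arctan(2/40) ≈ 2.86°
pole (s+227): 227 + j2 → |·| = √(227²+2²) = √51533 ≈ 227.01, ∠ = arctan(2/227) ≈ 0.50°
pole (s+250): 250 + j2 → |·| = √(250²+2²) = √62504 ≈ 250.01, ∠ = arctan(2/250) ≈ 0.46°
|G| = 100 · 113.28 / 56755 ≈ 0.19959
Gain = 20 log₁₀(0.19959) ≈ -14.00 dB
∠G = 47.86° − 0.96° = 46.90°

-14.0 dB, 46.9°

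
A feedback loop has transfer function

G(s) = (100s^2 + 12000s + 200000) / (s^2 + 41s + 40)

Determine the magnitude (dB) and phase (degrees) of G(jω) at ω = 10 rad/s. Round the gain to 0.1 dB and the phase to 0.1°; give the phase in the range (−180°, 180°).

Substitute s = j10:
Numerator: 100(j10)^2 + 12000(j10) + 200000 = 190000 + j120000
Denominator: (j10)^2 + 41(j10) + 40 = -60 + j410
|N| = √(190000² + 120000²) ≈ 2.2472e+05, ∠N ≈ 32.28°
|D| = √(60² + 410²) ≈ 414.37, ∠D ≈ 98.33°
|G| = 2.2472e+05 / 414.37 ≈ 542.32
Gain = 20 log₁₀(542.32) ≈ 54.69 dB
∠G = 32.28° − 98.33° = -66.05°

54.7 dB, -66.1°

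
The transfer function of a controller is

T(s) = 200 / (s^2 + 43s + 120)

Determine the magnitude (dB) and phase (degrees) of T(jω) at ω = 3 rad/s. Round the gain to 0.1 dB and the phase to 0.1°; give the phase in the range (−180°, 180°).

1.4 dB, -49.3°

Substitute s = j3:
Numerator: 200 = 200 + j0
Denominator: (j3)^2 + 43(j3) + 120 = 111 + j129
|N| = √(200² + 0²) ≈ 200, ∠N ≈ 0.00°
|D| = √(111² + 129²) ≈ 170.18, ∠D ≈ 49.29°
|T| = 200 / 170.18 ≈ 1.1752
Gain = 20 log₁₀(1.1752) ≈ 1.40 dB
∠T = 0.00° − 49.29° = -49.29°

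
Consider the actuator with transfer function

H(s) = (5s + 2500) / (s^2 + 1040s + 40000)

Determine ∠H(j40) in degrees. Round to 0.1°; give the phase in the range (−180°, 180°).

Substitute s = j40:
Numerator: 5(j40) + 2500 = 2500 + j200
Denominator: (j40)^2 + 1040(j40) + 40000 = 38400 + j41600
|N| = √(2500² + 200²) ≈ 2508, ∠N ≈ 4.57°
|D| = √(38400² + 41600²) ≈ 56614, ∠D ≈ 47.29°
∠H = 4.57° − 47.29° = -42.72°

-42.7°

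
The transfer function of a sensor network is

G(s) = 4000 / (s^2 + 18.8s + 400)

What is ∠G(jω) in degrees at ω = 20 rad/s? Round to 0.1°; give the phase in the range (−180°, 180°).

-90.0°

At s = jω = j20:
quadratic: (j20)² + 18.8·j20 + 400 = 0 + j376 → |·| ≈ 376, ∠ ≈ 90.00°
∠G = 0.00° − 90.00° = -90.00°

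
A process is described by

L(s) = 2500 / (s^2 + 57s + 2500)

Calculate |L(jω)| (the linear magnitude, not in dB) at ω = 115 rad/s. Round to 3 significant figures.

0.199

At s = jω = j115:
quadratic: (j115)² + 57·j115 + 2500 = -10725 + j6555 → |·| ≈ 12570, ∠ ≈ 148.57°
|L| = 2500 / 12570 ≈ 0.19889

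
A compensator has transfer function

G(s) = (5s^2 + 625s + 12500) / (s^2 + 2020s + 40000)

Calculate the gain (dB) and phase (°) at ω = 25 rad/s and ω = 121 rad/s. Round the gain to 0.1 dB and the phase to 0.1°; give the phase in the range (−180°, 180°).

Substitute s = j25:
Numerator: 5(j25)^2 + 625(j25) + 12500 = 9375 + j15625
Denominator: (j25)^2 + 2020(j25) + 40000 = 39375 + j50500
|N| = √(9375² + 15625²) ≈ 18222, ∠N ≈ 59.04°
|D| = √(39375² + 50500²) ≈ 64036, ∠D ≈ 52.06°
|G| = 18222 / 64036 ≈ 0.28456
Gain = 20 log₁₀(0.28456) ≈ -10.92 dB
∠G = 59.04° − 52.06° = 6.98°

Substitute s = j121:
Numerator: 5(j121)^2 + 625(j121) + 12500 = -60705 + j75625
Denominator: (j121)^2 + 2020(j121) + 40000 = 25359 + j244420
|N| = √(60705² + 75625²) ≈ 96975, ∠N ≈ 128.75°
|D| = √(25359² + 244420²) ≈ 2.4573e+05, ∠D ≈ 84.08°
|G| = 96975 / 2.4573e+05 ≈ 0.39464
Gain = 20 log₁₀(0.39464) ≈ -8.08 dB
∠G = 128.75° − 84.08° = 44.67°

ω = 25: -10.9 dB, 7.0°; ω = 121: -8.1 dB, 44.7°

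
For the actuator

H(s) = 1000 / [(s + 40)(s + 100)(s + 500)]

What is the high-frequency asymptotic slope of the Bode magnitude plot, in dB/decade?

Each pole contributes −20 dB/decade at high frequency; each zero contributes +20 dB/decade.
Net: 0 zero(s) − 3 pole(s) → -60 dB/decade.

-60 dB/decade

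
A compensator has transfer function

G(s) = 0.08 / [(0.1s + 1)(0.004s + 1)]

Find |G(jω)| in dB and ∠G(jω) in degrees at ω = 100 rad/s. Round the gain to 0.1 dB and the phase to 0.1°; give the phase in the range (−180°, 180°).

At ω = 100 rad/s:
pole (1 + j100·0.1) = 1 + j10 → |·| ≈ 10.05, ∠ ≈ 84.29°
pole (1 + j100·0.004) = 1 + j0.4 → |·| ≈ 1.077, ∠ ≈ 21.80°
|G| = 0.08 · 1 / (10.05 · 1.077) ≈ 0.0073911
Gain = 20 log₁₀(0.0073911) ≈ -42.63 dB
∠G = (0°) − (84.29° + 21.80°) = -106.09°

-42.6 dB, -106.1°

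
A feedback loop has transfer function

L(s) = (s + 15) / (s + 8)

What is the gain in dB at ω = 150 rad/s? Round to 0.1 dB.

0.0 dB

Substitute s = j150:
Numerator: (j150) + 15 = 15 + j150
Denominator: (j150) + 8 = 8 + j150
|N| = √(15² + 150²) ≈ 150.75, ∠N ≈ 84.29°
|D| = √(8² + 150²) ≈ 150.21, ∠D ≈ 86.95°
|L| = 150.75 / 150.21 ≈ 1.0036
Gain = 20 log₁₀(1.0036) ≈ 0.03 dB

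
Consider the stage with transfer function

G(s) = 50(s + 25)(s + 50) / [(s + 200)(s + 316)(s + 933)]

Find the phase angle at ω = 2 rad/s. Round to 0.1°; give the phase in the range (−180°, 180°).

5.8°

At s = jω = j2:
zero (s+25): 25 + j2 → |·| = √(25²+2²) = √629 ≈ 25.08, ∠ = arctan(2/25) ≈ 4.57°
zero (s+50): 50 + j2 → |·| = √(50²+2²) = √2504 ≈ 50.04, ∠ = arctan(2/50) ≈ 2.29°
pole (s+200): 200 + j2 → |·| = √(200²+2²) = √40004 ≈ 200.01, ∠ = arctan(2/200) ≈ 0.57°
pole (s+316): 316 + j2 → |·| = √(316²+2²) = √99860 ≈ 316.01, ∠ = arctan(2/316) ≈ 0.36°
pole (s+933): 933 + j2 → |·| = √(933²+2²) = √870493 ≈ 933, ∠ = arctan(2/933) ≈ 0.12°
∠G = 6.86° − 1.05° = 5.81°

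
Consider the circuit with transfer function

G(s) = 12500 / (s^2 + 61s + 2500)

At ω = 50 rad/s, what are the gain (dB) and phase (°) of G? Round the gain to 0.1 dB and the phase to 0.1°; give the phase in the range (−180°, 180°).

12.3 dB, -90.0°

At s = jω = j50:
quadratic: (j50)² + 61·j50 + 2500 = 0 + j3050 → |·| ≈ 3050, ∠ ≈ 90.00°
|G| = 12500 / 3050 ≈ 4.0984
Gain = 20 log₁₀(4.0984) ≈ 12.25 dB
∠G = 0.00° − 90.00° = -90.00°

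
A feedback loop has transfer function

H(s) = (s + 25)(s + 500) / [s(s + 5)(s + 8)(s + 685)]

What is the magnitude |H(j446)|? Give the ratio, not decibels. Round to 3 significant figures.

4.13e-06

At s = jω = j446:
zero (s+25): 25 + j446 → |·| = √(25²+446²) = √199541 ≈ 446.7, ∠ = arctan(446/25) ≈ 86.79°
zero (s+500): 500 + j446 → |·| = √(500²+446²) = √448916 ≈ 670.01, ∠ = arctan(446/500) ≈ 41.73°
pole (s+5): 5 + j446 → |·| = √(5²+446²) = √198941 ≈ 446.03, ∠ = arctan(446/5) ≈ 89.36°
pole (s+8): 8 + j446 → |·| = √(8²+446²) = √198980 ≈ 446.07, ∠ = arctan(446/8) ≈ 88.97°
pole (s+685): 685 + j446 → |·| = √(685²+446²) = √668141 ≈ 817.4, ∠ = arctan(446/685) ≈ 33.07°
pole at origin: |s| = 446, ∠ = 90.00° (in denominator)
|H| = 1 · 2.9929e+05 / 7.2533e+10 ≈ 4.1263e-06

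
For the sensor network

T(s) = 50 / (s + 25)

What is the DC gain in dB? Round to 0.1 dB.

6.0 dB

T(0) = 50 / (25) = 2
20 log₁₀(2) ≈ 6.02 dB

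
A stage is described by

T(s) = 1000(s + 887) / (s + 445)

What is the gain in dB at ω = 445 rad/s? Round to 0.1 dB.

At s = jω = j445:
zero (s+887): 887 + j445 → |·| = √(887²+445²) = √984794 ≈ 992.37, ∠ = arctan(445/887) ≈ 26.64°
pole (s+445): 445 + j445 → |·| = √(445²+445²) = √396050 ≈ 629.33, ∠ = arctan(445/445) ≈ 45.00°
|T| = 1000 · 992.37 / 629.33 ≈ 1576.9
Gain = 20 log₁₀(1576.9) ≈ 63.96 dB

64.0 dB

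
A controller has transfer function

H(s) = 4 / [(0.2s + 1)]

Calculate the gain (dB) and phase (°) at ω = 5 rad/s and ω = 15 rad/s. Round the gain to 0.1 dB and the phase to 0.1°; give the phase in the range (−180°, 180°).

At ω = 5 rad/s:
pole (1 + j5·0.2) = 1 + j1 → |·| ≈ 1.4142, ∠ ≈ 45.00°
|H| = 4 · 1 / (1.4142) ≈ 2.8285
Gain = 20 log₁₀(2.8285) ≈ 9.03 dB
∠H = (0°) − (45.00°) = -45.00°

At ω = 15 rad/s:
pole (1 + j15·0.2) = 1 + j3 → |·| ≈ 3.1623, ∠ ≈ 71.57°
|H| = 4 · 1 / (3.1623) ≈ 1.2649
Gain = 20 log₁₀(1.2649) ≈ 2.04 dB
∠H = (0°) − (71.57°) = -71.57°

ω = 5: 9.0 dB, -45.0°; ω = 15: 2.0 dB, -71.6°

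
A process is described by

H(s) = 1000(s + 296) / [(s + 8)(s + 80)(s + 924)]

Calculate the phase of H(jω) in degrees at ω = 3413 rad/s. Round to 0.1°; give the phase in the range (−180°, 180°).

-168.3°

At s = jω = j3413:
zero (s+296): 296 + j3413 → |·| = √(296²+3413²) = √11736185 ≈ 3425.8, ∠ = arctan(3413/296) ≈ 85.04°
pole (s+8): 8 + j3413 → |·| = √(8²+3413²) = √11648633 ≈ 3413, ∠ = arctan(3413/8) ≈ 89.87°
pole (s+80): 80 + j3413 → |·| = √(80²+3413²) = √11654969 ≈ 3413.9, ∠ = arctan(3413/80) ≈ 88.66°
pole (s+924): 924 + j3413 → |·| = √(924²+3413²) = √12502345 ≈ 3535.9, ∠ = arctan(3413/924) ≈ 74.85°
∠H = 85.04° − 253.38° = -168.34°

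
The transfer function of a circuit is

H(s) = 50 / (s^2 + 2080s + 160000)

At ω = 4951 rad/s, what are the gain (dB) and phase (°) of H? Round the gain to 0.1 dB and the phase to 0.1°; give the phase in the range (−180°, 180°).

Substitute s = j4951:
Numerator: 50 = 50 + j0
Denominator: (j4951)^2 + 2080(j4951) + 160000 = -24352401 + j10298080
|N| = √(50² + 0²) ≈ 50, ∠N ≈ 0.00°
|D| = √(24352401² + 10298080²) ≈ 2.644e+07, ∠D ≈ 157.08°
|H| = 50 / 2.644e+07 ≈ 1.8911e-06
Gain = 20 log₁₀(1.8911e-06) ≈ -114.47 dB
∠H = 0.00° − 157.08° = -157.08°

-114.5 dB, -157.1°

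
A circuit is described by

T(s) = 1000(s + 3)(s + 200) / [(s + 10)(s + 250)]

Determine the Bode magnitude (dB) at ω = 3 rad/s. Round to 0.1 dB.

At s = jω = j3:
zero (s+3): 3 + j3 → |·| = √(3²+3²) = √18 ≈ 4.2426, ∠ = arctan(3/3) ≈ 45.00°
zero (s+200): 200 + j3 → |·| = √(200²+3²) = √40009 ≈ 200.02, ∠ = arctan(3/200) ≈ 0.86°
pole (s+10): 10 + j3 → |·| = √(10²+3²) = √109 ≈ 10.44, ∠ = arctan(3/10) ≈ 16.70°
pole (s+250): 250 + j3 → |·| = √(250²+3²) = √62509 ≈ 250.02, ∠ = arctan(3/250) ≈ 0.69°
|T| = 1000 · 848.6 / 2610.2 ≈ 325.11
Gain = 20 log₁₀(325.11) ≈ 50.24 dB

50.2 dB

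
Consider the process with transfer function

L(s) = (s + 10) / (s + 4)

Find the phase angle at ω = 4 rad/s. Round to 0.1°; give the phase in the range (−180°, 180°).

-23.2°

Substitute s = j4:
Numerator: (j4) + 10 = 10 + j4
Denominator: (j4) + 4 = 4 + j4
|N| = √(10² + 4²) ≈ 10.77, ∠N ≈ 21.80°
|D| = √(4² + 4²) ≈ 5.6569, ∠D ≈ 45.00°
∠L = 21.80° − 45.00° = -23.20°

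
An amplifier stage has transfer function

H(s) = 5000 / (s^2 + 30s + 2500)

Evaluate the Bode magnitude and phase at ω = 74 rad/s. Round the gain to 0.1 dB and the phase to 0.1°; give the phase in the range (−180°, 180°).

2.6 dB, -143.3°

At s = jω = j74:
quadratic: (j74)² + 30·j74 + 2500 = -2976 + j2220 → |·| ≈ 3712.8, ∠ ≈ 143.28°
|H| = 5000 / 3712.8 ≈ 1.3467
Gain = 20 log₁₀(1.3467) ≈ 2.59 dB
∠H = 0.00° − 143.28° = -143.28°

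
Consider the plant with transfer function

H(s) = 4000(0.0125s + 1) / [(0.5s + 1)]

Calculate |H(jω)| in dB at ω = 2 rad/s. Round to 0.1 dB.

69.0 dB

At ω = 2 rad/s:
zero (1 + j2·0.0125) = 1 + j0.025 → |·| ≈ 1.0003, ∠ ≈ 1.43°
pole (1 + j2·0.5) = 1 + j1 → |·| ≈ 1.4142, ∠ ≈ 45.00°
|H| = 4000 · 1.0003 / (1.4142) ≈ 2829.3
Gain = 20 log₁₀(2829.3) ≈ 69.03 dB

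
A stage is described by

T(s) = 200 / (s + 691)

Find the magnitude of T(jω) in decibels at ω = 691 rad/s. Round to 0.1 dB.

-13.8 dB

Substitute s = j691:
Numerator: 200 = 200 + j0
Denominator: (j691) + 691 = 691 + j691
|N| = √(200² + 0²) ≈ 200, ∠N ≈ 0.00°
|D| = √(691² + 691²) ≈ 977.22, ∠D ≈ 45.00°
|T| = 200 / 977.22 ≈ 0.20466
Gain = 20 log₁₀(0.20466) ≈ -13.78 dB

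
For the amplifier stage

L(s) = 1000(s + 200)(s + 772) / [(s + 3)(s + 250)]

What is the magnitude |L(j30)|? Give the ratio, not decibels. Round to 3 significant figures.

2.06e+04

At s = jω = j30:
zero (s+200): 200 + j30 → |·| = √(200²+30²) = √40900 ≈ 202.24, ∠ = arctan(30/200) ≈ 8.53°
zero (s+772): 772 + j30 → |·| = √(772²+30²) = √596884 ≈ 772.58, ∠ = arctan(30/772) ≈ 2.23°
pole (s+3): 3 + j30 → |·| = √(3²+30²) = √909 ≈ 30.15, ∠ = arctan(30/3) ≈ 84.29°
pole (s+250): 250 + j30 → |·| = √(250²+30²) = √63400 ≈ 251.79, ∠ = arctan(30/250) ≈ 6.84°
|L| = 1000 · 1.5625e+05 / 7591.5 ≈ 20582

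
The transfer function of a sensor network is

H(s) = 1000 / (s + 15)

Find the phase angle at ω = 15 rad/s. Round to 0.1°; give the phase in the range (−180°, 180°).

Substitute s = j15:
Numerator: 1000 = 1000 + j0
Denominator: (j15) + 15 = 15 + j15
|N| = √(1000² + 0²) ≈ 1000, ∠N ≈ 0.00°
|D| = √(15² + 15²) ≈ 21.213, ∠D ≈ 45.00°
∠H = 0.00° − 45.00° = -45.00°

-45.0°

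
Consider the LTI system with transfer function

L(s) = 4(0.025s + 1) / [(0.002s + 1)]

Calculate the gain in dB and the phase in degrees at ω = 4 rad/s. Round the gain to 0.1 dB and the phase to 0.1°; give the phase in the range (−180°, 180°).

At ω = 4 rad/s:
zero (1 + j4·0.025) = 1 + j0.1 → |·| ≈ 1.005, ∠ ≈ 5.71°
pole (1 + j4·0.002) = 1 + j0.008 → |·| ≈ 1, ∠ ≈ 0.46°
|L| = 4 · 1.005 / (1) ≈ 4.02
Gain = 20 log₁₀(4.02) ≈ 12.08 dB
∠L = (5.71°) − (0.46°) = 5.25°

12.1 dB, 5.3°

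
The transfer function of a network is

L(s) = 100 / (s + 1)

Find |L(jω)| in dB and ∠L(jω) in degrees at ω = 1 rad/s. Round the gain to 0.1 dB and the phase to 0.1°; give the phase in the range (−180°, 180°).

37.0 dB, -45.0°

Substitute s = j1:
Numerator: 100 = 100 + j0
Denominator: (j1) + 1 = 1 + j1
|N| = √(100² + 0²) ≈ 100, ∠N ≈ 0.00°
|D| = √(1² + 1²) ≈ 1.4142, ∠D ≈ 45.00°
|L| = 100 / 1.4142 ≈ 70.711
Gain = 20 log₁₀(70.711) ≈ 36.99 dB
∠L = 0.00° − 45.00° = -45.00°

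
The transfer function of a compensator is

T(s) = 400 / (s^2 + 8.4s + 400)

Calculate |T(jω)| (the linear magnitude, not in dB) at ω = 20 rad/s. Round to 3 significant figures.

2.38

At s = jω = j20:
quadratic: (j20)² + 8.4·j20 + 400 = 0 + j168 → |·| ≈ 168, ∠ ≈ 90.00°
|T| = 400 / 168 ≈ 2.381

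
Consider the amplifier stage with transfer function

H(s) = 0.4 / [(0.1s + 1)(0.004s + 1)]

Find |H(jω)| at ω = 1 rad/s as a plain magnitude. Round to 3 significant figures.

0.398

At ω = 1 rad/s:
pole (1 + j1·0.1) = 1 + j0.1 → |·| ≈ 1.005, ∠ ≈ 5.71°
pole (1 + j1·0.004) = 1 + j0.004 → |·| ≈ 1, ∠ ≈ 0.23°
|H| = 0.4 · 1 / (1.005 · 1) ≈ 0.39801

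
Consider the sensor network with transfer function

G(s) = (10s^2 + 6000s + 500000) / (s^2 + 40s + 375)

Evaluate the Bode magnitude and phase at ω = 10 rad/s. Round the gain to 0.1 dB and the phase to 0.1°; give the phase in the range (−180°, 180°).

60.3 dB, -48.6°

Substitute s = j10:
Numerator: 10(j10)^2 + 6000(j10) + 500000 = 499000 + j60000
Denominator: (j10)^2 + 40(j10) + 375 = 275 + j400
|N| = √(499000² + 60000²) ≈ 5.0259e+05, ∠N ≈ 6.86°
|D| = √(275² + 400²) ≈ 485.41, ∠D ≈ 55.49°
|G| = 5.0259e+05 / 485.41 ≈ 1035.4
Gain = 20 log₁₀(1035.4) ≈ 60.30 dB
∠G = 6.86° − 55.49° = -48.63°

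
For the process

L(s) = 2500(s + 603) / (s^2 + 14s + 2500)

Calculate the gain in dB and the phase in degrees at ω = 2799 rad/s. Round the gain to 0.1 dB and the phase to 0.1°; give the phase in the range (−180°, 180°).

At s = jω = j2799:
zero (s+603): 603 + j2799 → |·| = √(603²+2799²) = √8198010 ≈ 2863.2, ∠ = arctan(2799/603) ≈ 77.84°
quadratic: (j2799)² + 14·j2799 + 2500 = -7831901 + j39186 → |·| ≈ 7.832e+06, ∠ ≈ 179.71°
|L| = 2500 · 2863.2 / 7.832e+06 ≈ 0.91394
Gain = 20 log₁₀(0.91394) ≈ -0.78 dB
∠L = 77.84° − 179.71° = -101.87°

-0.8 dB, -101.9°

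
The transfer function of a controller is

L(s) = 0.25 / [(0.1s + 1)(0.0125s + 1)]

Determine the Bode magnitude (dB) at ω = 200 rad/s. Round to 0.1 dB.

-46.7 dB

At ω = 200 rad/s:
pole (1 + j200·0.1) = 1 + j20 → |·| ≈ 20.025, ∠ ≈ 87.14°
pole (1 + j200·0.0125) = 1 + j2.5 → |·| ≈ 2.6926, ∠ ≈ 68.20°
|L| = 0.25 · 1 / (20.025 · 2.6926) ≈ 0.0046366
Gain = 20 log₁₀(0.0046366) ≈ -46.68 dB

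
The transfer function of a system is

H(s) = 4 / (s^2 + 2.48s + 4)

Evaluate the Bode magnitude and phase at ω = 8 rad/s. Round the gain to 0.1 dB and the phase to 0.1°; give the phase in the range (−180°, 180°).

At s = jω = j8:
quadratic: (j8)² + 2.48·j8 + 4 = -60 + j19.84 → |·| ≈ 63.195, ∠ ≈ 161.70°
|H| = 4 / 63.195 ≈ 0.063296
Gain = 20 log₁₀(0.063296) ≈ -23.97 dB
∠H = 0.00° − 161.70° = -161.70°

-24.0 dB, -161.7°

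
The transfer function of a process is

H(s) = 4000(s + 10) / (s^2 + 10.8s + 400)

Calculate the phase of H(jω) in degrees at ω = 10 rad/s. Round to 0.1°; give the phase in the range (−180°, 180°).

At s = jω = j10:
zero (s+10): 10 + j10 → |·| = √(10²+10²) = √200 ≈ 14.142, ∠ = arctan(10/10) ≈ 45.00°
quadratic: (j10)² + 10.8·j10 + 400 = 300 + j108 → |·| ≈ 318.85, ∠ ≈ 19.80°
∠H = 45.00° − 19.80° = 25.20°

25.2°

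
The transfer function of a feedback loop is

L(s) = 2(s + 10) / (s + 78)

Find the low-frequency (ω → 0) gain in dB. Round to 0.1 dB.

-11.8 dB

L(0) = 2·10 / (78) ≈ 0.25641
20 log₁₀(0.25641) ≈ -11.82 dB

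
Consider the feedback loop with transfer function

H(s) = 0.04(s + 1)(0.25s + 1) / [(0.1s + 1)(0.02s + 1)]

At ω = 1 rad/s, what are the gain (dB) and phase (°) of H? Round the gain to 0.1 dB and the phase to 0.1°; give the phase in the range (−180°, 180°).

At ω = 1 rad/s:
zero (1 + j1·1) = 1 + j1 → |·| ≈ 1.4142, ∠ ≈ 45.00°
zero (1 + j1·0.25) = 1 + j0.25 → |·| ≈ 1.0308, ∠ ≈ 14.04°
pole (1 + j1·0.1) = 1 + j0.1 → |·| ≈ 1.005, ∠ ≈ 5.71°
pole (1 + j1·0.02) = 1 + j0.02 → |·| ≈ 1.0002, ∠ ≈ 1.15°
|H| = 0.04 · 1.4142 · 1.0308 / (1.005 · 1.0002) ≈ 0.058009
Gain = 20 log₁₀(0.058009) ≈ -24.73 dB
∠H = (45.00° + 14.04°) − (5.71° + 1.15°) = 52.18°

-24.7 dB, 52.2°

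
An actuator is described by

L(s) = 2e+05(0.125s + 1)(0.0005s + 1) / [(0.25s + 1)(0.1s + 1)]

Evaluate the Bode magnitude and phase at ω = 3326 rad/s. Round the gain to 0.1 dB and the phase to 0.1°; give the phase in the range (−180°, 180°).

55.3 dB, -30.9°

At ω = 3326 rad/s:
zero (1 + j3326·0.125) = 1 + j415.75 → |·| ≈ 415.75, ∠ ≈ 89.86°
zero (1 + j3326·0.0005) = 1 + j1.663 → |·| ≈ 1.9405, ∠ ≈ 58.98°
pole (1 + j3326·0.25) = 1 + j831.5 → |·| ≈ 831.5, ∠ ≈ 89.93°
pole (1 + j3326·0.1) = 1 + j332.6 → |·| ≈ 332.6, ∠ ≈ 89.83°
|L| = 2e+05 · 415.75 · 1.9405 / (831.5 · 332.6) ≈ 583.43
Gain = 20 log₁₀(583.43) ≈ 55.32 dB
∠L = (89.86° + 58.98°) − (89.93° + 89.83°) = -30.92°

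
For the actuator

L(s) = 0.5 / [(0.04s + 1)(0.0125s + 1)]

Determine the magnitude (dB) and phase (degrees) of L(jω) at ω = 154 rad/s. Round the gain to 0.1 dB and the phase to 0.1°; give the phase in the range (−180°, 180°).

-28.7 dB, -143.3°

At ω = 154 rad/s:
pole (1 + j154·0.04) = 1 + j6.16 → |·| ≈ 6.2406, ∠ ≈ 80.78°
pole (1 + j154·0.0125) = 1 + j1.925 → |·| ≈ 2.1692, ∠ ≈ 62.55°
|L| = 0.5 · 1 / (6.2406 · 2.1692) ≈ 0.036936
Gain = 20 log₁₀(0.036936) ≈ -28.65 dB
∠L = (0°) − (80.78° + 62.55°) = -143.33°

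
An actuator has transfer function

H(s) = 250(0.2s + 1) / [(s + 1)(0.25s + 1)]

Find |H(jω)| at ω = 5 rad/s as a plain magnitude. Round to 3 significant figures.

43.3

At ω = 5 rad/s:
zero (1 + j5·0.2) = 1 + j1 → |·| ≈ 1.4142, ∠ ≈ 45.00°
pole (1 + j5·1) = 1 + j5 → |·| ≈ 5.099, ∠ ≈ 78.69°
pole (1 + j5·0.25) = 1 + j1.25 → |·| ≈ 1.6008, ∠ ≈ 51.34°
|H| = 250 · 1.4142 / (5.099 · 1.6008) ≈ 43.314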